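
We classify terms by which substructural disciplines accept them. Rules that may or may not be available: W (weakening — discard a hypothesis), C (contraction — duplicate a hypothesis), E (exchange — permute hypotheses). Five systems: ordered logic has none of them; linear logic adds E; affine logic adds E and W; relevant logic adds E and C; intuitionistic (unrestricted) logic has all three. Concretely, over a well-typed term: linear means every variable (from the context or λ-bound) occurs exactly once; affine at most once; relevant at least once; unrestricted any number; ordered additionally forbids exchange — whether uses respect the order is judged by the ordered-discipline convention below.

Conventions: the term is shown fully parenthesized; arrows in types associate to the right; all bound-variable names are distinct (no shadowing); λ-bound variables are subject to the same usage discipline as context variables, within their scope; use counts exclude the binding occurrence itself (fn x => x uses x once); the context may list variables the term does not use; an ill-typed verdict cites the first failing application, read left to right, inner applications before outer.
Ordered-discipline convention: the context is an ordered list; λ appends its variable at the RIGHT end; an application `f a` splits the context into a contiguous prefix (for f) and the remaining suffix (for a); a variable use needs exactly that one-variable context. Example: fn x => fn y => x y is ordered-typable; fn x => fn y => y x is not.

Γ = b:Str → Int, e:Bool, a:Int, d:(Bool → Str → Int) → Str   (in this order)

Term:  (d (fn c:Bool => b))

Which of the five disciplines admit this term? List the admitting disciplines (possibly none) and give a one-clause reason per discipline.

admitted by: affine, unrestricted
usage: b: 1×; e: 0×; a: 0×; d: 1×; c (bound): 0×
order of uses: d, b
typing: ✓ — Str
ordered ✗ (e, a, c never used (weakening))
linear ✗ (e, a, c never used (weakening))
affine ✓ (at most one use each (b, e, a, d, c))
relevant ✗ (e, a, c never used (weakening))
unrestricted ✓ (typability at Str is all that's needed)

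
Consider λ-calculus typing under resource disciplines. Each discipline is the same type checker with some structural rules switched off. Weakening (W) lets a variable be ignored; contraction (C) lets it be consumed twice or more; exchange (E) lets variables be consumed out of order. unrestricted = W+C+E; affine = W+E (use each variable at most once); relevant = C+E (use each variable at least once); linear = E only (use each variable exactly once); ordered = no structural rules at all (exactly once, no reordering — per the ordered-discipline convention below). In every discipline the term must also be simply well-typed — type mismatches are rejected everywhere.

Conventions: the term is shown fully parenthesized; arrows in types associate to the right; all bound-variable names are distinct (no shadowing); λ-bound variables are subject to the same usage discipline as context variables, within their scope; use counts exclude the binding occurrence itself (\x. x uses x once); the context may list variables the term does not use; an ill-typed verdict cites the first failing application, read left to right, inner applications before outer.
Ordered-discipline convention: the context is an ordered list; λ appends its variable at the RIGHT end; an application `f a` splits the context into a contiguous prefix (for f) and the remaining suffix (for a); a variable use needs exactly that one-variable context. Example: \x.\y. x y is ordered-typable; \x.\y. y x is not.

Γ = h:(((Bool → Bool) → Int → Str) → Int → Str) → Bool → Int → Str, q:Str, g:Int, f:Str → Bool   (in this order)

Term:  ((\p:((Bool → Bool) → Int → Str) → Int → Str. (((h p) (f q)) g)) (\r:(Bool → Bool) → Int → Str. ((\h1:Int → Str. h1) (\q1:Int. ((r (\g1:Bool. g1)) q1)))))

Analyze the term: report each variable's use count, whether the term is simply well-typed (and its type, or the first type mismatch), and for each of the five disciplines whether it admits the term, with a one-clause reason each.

counts: h: 1; q: 1; g: 1; f: 1; p (bound): 1; r (bound): 1; h1 (bound): 1; q1 (bound): 1; g1 (bound): 1
left-to-right use order: h, p, f, q, g, h1, r, g1, q1
typing: well-typed — term : Str
ordered ✗ (no ordered split (uses run h, p, f, q, g, h1, r, g1, q1))
linear ✓ (h, q, g, f, p, r, h1, q1, g1: one use apiece)
affine ✓ (at most one use each (h, q, g, f, p, r, h1, q1, g1))
relevant ✓ (every one of h, q, g, f, p, r, h1, q1, g1 appears)
unrestricted ✓ (simply typable at Str; W, C, E all held)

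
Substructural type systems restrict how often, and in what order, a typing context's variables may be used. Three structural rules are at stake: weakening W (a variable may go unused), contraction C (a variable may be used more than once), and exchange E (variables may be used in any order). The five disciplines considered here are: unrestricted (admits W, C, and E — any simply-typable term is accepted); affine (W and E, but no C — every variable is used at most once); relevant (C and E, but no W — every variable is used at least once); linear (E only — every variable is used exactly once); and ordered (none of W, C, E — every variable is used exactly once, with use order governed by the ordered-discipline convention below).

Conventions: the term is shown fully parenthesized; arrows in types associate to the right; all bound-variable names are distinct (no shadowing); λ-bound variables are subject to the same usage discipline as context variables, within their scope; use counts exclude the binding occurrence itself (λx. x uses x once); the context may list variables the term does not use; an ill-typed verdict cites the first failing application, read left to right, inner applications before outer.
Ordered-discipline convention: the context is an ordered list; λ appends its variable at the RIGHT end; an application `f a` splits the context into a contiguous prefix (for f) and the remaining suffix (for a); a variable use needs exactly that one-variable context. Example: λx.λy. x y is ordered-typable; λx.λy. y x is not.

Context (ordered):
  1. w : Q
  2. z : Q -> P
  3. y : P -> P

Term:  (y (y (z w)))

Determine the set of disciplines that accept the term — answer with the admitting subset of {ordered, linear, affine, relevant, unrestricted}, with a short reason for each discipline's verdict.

admitted by: relevant, unrestricted
variable uses: w=1; z=1; y=2
order of uses: y, y, z, w
typing: ✓ — P
ordered: ✗ — y ×2 used more than once (contraction)
linear: ✗ — y ×2 used more than once (contraction)
affine: ✗ — y ×2 used more than once (contraction)
relevant: ✓ — w, z, y: all used, weakening unneeded
unrestricted: ✓ — type-checks (P) and nothing is barred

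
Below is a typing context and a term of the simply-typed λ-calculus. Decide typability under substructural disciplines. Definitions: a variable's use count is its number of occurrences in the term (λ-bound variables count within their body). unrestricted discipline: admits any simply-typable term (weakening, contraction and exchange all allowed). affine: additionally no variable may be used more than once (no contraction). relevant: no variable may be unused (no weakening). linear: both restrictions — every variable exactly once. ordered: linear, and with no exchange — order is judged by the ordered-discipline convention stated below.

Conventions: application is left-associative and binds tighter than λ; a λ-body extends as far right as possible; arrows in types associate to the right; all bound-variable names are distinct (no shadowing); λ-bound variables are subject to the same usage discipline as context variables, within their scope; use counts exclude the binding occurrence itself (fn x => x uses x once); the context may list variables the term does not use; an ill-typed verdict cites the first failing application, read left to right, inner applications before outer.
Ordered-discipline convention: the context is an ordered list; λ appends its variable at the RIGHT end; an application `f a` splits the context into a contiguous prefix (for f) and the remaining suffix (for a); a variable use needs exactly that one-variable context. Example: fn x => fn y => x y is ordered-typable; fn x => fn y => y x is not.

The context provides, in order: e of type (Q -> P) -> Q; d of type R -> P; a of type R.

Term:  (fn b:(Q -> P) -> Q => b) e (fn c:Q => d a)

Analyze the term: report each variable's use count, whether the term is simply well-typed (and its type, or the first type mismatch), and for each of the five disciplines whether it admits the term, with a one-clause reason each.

variable uses: e: 1, d: 1, a: 1, b [bound]: 1, c [bound]: 0
left-to-right use order: b, e, d, a
typing: the term checks, with type Q
ordered: ✗ — needs weakening: c unused
linear: ✗ — needs weakening: c unused
affine: ✓ — none of e, d, a, b, c used more than once
relevant: ✗ — needs weakening: c unused
unrestricted: ✓ — simply typable at Q; W, C, E all held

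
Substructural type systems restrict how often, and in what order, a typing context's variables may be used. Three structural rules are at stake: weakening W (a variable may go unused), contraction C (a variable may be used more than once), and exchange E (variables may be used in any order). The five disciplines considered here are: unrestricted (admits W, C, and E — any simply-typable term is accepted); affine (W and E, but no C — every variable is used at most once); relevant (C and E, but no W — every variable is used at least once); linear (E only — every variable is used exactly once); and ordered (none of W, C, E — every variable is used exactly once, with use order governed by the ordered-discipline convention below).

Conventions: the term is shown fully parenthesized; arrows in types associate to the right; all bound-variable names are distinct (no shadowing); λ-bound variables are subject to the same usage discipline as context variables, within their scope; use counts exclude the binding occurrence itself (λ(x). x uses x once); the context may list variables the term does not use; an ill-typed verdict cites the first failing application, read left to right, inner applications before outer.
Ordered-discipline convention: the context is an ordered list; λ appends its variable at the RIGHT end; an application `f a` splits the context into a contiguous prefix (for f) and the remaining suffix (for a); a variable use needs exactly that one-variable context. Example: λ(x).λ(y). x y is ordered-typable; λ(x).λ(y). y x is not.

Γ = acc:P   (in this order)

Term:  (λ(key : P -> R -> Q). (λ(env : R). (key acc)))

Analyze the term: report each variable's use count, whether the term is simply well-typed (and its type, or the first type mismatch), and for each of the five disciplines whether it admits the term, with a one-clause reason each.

use counts: acc ×1; key (λ-bound) ×1; env (λ-bound) ×0
uses in reading order: key, acc
typing: ✓ — (P -> R -> Q) -> R -> R -> Q
ordered: ✗, needs weakening: env unused
linear: ✗, needs weakening: env unused
affine: ✓, at most one use each (acc, key, env)
relevant: ✗, needs weakening: env unused
unrestricted: ✓, well-typed at (P -> R -> Q) -> R -> R -> Q; no restrictions here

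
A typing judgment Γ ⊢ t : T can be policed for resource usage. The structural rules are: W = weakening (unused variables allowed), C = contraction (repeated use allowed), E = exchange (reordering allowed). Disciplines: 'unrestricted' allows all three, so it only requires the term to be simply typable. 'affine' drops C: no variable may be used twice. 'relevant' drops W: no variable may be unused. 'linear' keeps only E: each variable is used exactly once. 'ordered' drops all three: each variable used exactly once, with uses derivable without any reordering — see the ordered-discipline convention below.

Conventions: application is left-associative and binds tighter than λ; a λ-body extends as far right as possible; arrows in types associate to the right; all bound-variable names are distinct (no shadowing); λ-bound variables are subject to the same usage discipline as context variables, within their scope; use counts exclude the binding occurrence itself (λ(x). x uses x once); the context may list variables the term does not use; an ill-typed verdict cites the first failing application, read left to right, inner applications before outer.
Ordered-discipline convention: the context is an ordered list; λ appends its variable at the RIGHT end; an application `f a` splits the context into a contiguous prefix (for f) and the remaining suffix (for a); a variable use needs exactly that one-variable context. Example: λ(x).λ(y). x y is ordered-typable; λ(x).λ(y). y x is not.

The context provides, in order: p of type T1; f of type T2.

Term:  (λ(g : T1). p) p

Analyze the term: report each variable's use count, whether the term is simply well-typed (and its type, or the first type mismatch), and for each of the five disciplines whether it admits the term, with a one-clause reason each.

counts: p: 2, f: 0, g (λ-bound): 0
order of uses: p, p
typing: ✓ — T1
ordered: ✗, p ×2 used more than once (contraction); needs weakening: f, g unused
linear: ✗, p ×2 used more than once (contraction); needs weakening: f, g unused
affine: ✗, p ×2 used more than once (contraction)
relevant: ✗, needs weakening: f, g unused
unrestricted: ✓, simply typable at T1; W, C, E all held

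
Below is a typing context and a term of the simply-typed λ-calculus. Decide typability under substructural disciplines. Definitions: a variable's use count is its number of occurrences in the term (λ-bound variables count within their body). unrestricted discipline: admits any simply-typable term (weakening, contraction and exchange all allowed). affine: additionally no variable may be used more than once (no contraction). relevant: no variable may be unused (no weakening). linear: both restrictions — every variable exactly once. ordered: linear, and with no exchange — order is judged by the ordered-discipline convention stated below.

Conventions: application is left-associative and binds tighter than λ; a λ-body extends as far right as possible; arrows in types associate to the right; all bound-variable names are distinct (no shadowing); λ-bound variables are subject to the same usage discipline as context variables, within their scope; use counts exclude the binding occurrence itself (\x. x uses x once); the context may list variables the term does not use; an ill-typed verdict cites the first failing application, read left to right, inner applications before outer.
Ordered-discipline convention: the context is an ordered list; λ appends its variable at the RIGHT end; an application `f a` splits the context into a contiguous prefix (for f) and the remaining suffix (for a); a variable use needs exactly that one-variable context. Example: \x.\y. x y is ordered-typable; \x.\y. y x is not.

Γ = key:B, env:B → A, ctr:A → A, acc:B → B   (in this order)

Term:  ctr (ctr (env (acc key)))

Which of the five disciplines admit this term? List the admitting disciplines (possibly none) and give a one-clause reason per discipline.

admitted in: relevant, unrestricted
counts: key ×1; env ×1; ctr ×2; acc ×1
left-to-right use order: ctr, ctr, env, acc, key
typing: well-typed at A
ordered: ✗ — uses contraction: ctr ×2
linear: ✗ — uses contraction: ctr ×2
affine: ✗ — uses contraction: ctr ×2
relevant: ✓ — at least one use each (key, env, ctr, acc)
unrestricted: ✓ — typability at A is all that's needed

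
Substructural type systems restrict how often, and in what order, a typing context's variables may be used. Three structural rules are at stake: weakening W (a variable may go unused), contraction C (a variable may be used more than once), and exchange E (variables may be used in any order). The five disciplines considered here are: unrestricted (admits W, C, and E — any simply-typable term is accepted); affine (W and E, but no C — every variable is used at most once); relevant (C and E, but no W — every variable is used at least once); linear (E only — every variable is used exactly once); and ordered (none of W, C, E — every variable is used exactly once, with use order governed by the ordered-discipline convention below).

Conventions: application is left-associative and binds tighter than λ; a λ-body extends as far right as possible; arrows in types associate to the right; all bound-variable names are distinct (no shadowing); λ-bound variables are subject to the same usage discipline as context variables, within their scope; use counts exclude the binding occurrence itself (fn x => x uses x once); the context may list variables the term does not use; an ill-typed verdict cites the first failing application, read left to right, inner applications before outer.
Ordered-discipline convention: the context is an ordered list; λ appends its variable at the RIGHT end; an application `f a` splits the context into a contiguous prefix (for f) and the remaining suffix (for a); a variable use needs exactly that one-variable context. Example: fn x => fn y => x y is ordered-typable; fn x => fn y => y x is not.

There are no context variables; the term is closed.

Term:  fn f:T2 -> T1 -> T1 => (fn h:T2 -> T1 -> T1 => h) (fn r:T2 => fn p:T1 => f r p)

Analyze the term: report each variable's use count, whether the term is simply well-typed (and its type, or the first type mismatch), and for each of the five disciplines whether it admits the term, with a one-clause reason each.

counts: f (bound): 1; h (bound): 1; r (bound): 1; p (bound): 1
order of uses: h, f, r, p
typing: ✓ — (T2 -> T1 -> T1) -> T2 -> T1 -> T1
ordered ✓ (f, h, r, p: once each, no exchange needed)
linear ✓ (each of f, h, r, p used exactly once)
affine ✓ (no duplicate uses among f, h, r, p)
relevant ✓ (f, h, r, p: all used, weakening unneeded)
unrestricted ✓ (type-checks ((T2 -> T1 -> T1) -> T2 -> T1 -> T1) and nothing is barred)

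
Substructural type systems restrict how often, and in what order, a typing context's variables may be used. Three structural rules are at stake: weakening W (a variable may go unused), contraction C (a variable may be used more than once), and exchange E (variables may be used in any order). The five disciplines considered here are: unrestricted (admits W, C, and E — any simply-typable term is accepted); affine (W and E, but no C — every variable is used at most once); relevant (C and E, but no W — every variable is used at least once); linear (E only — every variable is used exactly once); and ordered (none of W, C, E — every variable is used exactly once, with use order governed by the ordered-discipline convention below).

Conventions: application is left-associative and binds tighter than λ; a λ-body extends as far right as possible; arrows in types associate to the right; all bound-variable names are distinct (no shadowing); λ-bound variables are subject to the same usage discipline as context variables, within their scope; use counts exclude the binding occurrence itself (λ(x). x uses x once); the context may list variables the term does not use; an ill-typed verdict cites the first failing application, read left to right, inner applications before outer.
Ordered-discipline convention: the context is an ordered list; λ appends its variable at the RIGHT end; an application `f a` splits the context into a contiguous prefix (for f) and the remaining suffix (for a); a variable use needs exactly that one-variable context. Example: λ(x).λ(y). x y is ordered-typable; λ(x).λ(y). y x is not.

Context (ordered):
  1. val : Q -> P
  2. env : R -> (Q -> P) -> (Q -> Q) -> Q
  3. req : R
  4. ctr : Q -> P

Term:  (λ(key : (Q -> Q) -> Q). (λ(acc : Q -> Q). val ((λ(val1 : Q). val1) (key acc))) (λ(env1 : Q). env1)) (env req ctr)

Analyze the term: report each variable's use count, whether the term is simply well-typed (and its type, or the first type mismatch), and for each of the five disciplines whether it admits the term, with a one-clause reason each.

use counts: val: 1×, env: 1×, req: 1×, ctr: 1×, key [bound]: 1×, acc [bound]: 1×, val1 [bound]: 1×, env1 [bound]: 1×
order of uses: val, val1, key, acc, env1, env, req, ctr
typing: well-typed — term : P
ordered ✓ (one use each (val, env, req, ctr, key, acc, val1, env1); ordered split holds)
linear ✓ (each of val, env, req, ctr, key, acc, val1, env1 used exactly once)
affine ✓ (none of val, env, req, ctr, key, acc, val1, env1 used more than once)
relevant ✓ (val, env, req, ctr, key, acc, val1, env1: all used, weakening unneeded)
unrestricted ✓ (simply typable at P; W, C, E all held)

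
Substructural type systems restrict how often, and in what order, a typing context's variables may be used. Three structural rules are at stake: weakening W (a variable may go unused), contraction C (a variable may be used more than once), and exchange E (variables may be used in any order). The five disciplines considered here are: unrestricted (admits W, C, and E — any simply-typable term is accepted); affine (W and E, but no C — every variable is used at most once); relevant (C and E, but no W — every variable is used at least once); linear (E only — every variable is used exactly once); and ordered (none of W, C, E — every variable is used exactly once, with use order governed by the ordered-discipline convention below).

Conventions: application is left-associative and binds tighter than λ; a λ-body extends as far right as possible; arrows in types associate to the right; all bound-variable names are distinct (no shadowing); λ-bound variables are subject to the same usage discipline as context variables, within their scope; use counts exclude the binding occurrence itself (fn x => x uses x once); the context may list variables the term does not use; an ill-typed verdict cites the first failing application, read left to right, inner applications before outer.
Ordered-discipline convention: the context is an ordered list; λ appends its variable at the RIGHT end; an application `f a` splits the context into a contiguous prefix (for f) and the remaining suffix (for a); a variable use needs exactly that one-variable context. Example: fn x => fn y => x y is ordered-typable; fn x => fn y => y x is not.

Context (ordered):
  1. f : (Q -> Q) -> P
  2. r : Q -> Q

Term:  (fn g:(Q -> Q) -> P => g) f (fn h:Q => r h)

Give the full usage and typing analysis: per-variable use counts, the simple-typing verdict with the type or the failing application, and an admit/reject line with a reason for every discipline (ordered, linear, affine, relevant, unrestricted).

variable uses: f ×1; r ×1; g (bound) ×1; h (bound) ×1
order of uses: g, f, r, h
typing: well-typed — term : P
ordered: ✓ — f, r, g, h once each; derivable with no W/C/E
linear: ✓ — each of f, r, g, h used exactly once
affine: ✓ — none of f, r, g, h used more than once
relevant: ✓ — none of f, r, g, h goes unused
unrestricted: ✓ — type-checks (P) and nothing is barred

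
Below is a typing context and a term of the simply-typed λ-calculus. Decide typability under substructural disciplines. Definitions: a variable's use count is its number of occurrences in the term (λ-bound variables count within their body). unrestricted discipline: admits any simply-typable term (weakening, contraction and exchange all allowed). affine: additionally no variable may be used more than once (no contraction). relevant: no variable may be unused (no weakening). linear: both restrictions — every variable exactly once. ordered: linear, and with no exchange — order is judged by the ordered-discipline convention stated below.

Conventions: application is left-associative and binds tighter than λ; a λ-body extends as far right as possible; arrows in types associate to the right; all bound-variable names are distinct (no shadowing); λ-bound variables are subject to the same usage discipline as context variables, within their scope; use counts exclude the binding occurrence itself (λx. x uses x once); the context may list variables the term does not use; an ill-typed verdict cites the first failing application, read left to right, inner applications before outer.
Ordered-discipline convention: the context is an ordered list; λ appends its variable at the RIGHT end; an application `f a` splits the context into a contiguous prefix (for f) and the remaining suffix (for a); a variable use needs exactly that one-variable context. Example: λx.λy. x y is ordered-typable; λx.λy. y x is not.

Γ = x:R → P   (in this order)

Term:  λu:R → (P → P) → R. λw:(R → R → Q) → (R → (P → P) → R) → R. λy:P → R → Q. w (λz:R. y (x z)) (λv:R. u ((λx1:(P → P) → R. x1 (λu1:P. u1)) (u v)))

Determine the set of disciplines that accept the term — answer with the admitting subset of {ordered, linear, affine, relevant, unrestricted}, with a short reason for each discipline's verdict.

admitting disciplines: relevant, unrestricted
usage: x=1, u [bound]=2, w [bound]=1, y [bound]=1, z [bound]=1, v [bound]=1, x1 [bound]=1, u1 [bound]=1
left-to-right use order: w, y, x, z, u, x1, u1, u, v
typing: well-typed at (R → (P → P) → R) → ((R → R → Q) → (R → (P → P) → R) → R) → (P → R → Q) → R
ordered: ✗ — repeated use of u ×2
linear: ✗ — repeated use of u ×2
affine: ✗ — repeated use of u ×2
relevant: ✓ — x, u, w, y, z, v, x1, u1: all used, weakening unneeded
unrestricted: ✓ — typability at (R → (P → P) → R) → ((R → R → Q) → (R → (P → P) → R) → R) → (P → R → Q) → R is all that's needed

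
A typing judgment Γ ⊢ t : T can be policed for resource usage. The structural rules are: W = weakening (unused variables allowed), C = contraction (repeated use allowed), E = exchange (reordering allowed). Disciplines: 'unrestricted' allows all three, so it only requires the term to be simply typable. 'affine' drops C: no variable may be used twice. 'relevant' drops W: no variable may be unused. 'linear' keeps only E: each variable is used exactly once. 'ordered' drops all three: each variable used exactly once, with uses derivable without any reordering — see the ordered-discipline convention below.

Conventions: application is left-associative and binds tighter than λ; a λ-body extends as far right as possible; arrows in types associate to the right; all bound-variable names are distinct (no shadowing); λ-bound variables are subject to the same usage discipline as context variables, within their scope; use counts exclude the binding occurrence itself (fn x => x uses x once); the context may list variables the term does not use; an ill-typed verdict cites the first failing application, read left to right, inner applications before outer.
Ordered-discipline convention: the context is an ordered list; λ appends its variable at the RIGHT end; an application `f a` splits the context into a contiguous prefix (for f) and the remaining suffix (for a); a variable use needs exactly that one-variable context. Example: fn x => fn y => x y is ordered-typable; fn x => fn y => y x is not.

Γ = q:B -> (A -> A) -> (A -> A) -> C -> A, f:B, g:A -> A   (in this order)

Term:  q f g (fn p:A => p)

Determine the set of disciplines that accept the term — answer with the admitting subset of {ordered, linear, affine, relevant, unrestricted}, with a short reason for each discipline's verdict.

admitted by: ordered, linear, affine, relevant, unrestricted
variable uses: q=1, f=1, g=1, p (λ-bound)=1
uses in reading order: q, f, g, p
typing: the term checks, with type C -> A
ordered: ✓, single-use (q, f, g, p), ordered derivation ok
linear: ✓, single use per variable (q, f, g, p)
affine: ✓, none of q, f, g, p used more than once
relevant: ✓, at least one use each (q, f, g, p)
unrestricted: ✓, well-typed at C -> A; no restrictions here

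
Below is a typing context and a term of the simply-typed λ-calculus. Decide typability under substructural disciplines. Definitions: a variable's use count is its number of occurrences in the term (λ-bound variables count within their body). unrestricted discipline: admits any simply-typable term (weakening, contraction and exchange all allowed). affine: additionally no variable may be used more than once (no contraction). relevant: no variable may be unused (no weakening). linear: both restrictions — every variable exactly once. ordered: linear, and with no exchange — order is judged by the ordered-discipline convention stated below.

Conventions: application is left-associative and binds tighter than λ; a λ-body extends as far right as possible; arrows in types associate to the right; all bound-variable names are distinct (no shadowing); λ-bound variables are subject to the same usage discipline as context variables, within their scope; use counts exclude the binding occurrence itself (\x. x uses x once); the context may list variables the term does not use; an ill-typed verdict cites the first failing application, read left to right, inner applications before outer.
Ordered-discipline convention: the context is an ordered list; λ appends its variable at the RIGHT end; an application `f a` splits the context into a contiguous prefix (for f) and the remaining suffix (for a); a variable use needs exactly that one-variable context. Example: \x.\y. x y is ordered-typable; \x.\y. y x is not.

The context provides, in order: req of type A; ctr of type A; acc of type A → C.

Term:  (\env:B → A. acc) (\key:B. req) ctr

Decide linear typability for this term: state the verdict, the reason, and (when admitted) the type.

no — needs weakening: env, key unused
use counts: req=1, ctr=1, acc=1, env [bound]=0, key [bound]=0
uses in reading order: acc, req, ctr
typing: well-typed at C
per-discipline verdicts: ordered ✗, linear ✗, affine ✓, relevant ✗, unrestricted ✓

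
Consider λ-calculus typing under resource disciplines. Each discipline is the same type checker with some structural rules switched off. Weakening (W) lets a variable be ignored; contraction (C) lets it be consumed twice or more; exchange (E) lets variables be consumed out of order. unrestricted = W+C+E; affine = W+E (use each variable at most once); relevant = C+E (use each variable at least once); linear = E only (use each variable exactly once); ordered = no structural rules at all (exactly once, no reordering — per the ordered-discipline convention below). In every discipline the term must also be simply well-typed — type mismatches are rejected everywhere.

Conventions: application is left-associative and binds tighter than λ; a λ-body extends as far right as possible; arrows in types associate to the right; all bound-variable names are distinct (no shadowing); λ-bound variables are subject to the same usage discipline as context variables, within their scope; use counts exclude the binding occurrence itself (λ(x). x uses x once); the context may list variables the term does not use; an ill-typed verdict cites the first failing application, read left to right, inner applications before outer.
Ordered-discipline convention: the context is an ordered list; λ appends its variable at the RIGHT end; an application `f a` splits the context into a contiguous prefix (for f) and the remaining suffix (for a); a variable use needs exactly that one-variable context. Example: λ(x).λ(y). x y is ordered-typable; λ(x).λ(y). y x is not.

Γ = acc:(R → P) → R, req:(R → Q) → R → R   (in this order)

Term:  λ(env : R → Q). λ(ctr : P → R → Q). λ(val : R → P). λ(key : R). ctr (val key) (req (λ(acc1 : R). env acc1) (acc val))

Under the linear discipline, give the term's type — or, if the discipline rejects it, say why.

not well-typed under linear — needs contraction — val ×2
usage: acc ×1, req ×1, env (λ-bound) ×1, ctr (λ-bound) ×1, val (λ-bound) ×2, key (λ-bound) ×1, acc1 (λ-bound) ×1
use order (left to right): ctr, val, key, req, env, acc1, acc, val
typing: well-typed at (R → Q) → (P → R → Q) → (R → P) → R → Q
all disciplines: ordered ✗ | linear ✗ | affine ✗ | relevant ✓ | unrestricted ✓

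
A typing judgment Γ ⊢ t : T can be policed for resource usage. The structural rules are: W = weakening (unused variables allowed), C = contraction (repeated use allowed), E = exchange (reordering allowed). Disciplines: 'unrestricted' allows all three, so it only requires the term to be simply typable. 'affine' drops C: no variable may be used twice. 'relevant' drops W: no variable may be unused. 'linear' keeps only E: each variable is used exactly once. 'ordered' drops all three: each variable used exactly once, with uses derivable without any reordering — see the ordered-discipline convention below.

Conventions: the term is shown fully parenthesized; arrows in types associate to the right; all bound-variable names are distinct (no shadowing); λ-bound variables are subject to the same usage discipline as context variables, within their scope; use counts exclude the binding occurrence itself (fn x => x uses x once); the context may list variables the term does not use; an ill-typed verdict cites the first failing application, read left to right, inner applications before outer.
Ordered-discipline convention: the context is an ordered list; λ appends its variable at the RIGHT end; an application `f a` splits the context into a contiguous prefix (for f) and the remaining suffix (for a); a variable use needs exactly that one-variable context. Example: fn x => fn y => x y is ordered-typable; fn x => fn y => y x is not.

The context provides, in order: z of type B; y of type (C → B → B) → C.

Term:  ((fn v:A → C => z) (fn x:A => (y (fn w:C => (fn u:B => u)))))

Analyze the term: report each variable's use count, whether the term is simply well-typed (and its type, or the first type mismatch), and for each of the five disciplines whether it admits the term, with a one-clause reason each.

use counts: z: 1×; y: 1×; v (bound): 0×; x (bound): 0×; w (bound): 0×; u (bound): 1×
left-to-right use order: z, y, u
typing: ✓ — B
ordered ✗ (v, x, w left unused)
linear ✗ (v, x, w left unused)
affine ✓ (z, y, v, x, w, u: no repeats, contraction unneeded)
relevant ✗ (v, x, w left unused)
unrestricted ✓ (simply typable at B; W, C, E all held)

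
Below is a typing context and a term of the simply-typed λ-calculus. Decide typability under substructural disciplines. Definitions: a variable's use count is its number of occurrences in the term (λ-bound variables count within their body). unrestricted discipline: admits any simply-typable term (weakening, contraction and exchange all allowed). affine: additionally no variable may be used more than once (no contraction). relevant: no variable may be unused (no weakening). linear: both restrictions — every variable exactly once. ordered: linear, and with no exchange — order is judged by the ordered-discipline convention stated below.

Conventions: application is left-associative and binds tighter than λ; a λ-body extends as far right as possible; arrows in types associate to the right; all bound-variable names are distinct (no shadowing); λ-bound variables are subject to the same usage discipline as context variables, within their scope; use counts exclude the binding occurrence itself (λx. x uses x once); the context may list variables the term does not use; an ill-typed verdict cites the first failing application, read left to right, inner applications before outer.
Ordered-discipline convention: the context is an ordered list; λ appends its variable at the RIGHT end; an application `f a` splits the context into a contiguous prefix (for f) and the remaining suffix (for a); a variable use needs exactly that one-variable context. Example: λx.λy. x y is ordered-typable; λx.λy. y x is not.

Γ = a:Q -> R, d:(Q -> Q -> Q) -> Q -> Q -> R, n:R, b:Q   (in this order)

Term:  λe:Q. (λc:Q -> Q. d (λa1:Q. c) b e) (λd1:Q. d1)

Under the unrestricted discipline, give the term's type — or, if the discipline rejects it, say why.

term : Q -> R
usage: a=0, d=1, n=0, b=1, e [bound]=1, c [bound]=1, a1 [bound]=0, d1 [bound]=1
uses in reading order: d, c, b, e, d1
typing: well-typed at Q -> R
all disciplines: ordered ✗ | linear ✗ | affine ✓ | relevant ✗ | unrestricted ✓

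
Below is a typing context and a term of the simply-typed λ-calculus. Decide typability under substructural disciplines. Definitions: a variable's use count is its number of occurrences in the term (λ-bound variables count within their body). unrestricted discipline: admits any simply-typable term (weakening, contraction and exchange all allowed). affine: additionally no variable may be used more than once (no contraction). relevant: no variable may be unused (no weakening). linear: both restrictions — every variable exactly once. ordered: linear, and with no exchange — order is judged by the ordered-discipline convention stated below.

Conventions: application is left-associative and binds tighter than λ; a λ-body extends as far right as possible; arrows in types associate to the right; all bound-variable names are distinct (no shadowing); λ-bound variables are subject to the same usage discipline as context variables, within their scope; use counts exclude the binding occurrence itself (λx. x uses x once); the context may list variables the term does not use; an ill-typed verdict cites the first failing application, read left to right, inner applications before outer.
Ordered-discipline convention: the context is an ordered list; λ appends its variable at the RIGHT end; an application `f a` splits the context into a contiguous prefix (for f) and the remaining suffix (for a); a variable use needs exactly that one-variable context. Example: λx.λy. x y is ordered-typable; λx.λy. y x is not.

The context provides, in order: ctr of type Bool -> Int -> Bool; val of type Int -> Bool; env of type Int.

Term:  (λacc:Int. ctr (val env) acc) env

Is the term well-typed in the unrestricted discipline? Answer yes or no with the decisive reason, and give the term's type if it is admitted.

yes — type-checks (Bool) and nothing is barred; term : Bool
counts: ctr: 1×; val: 1×; env: 2×; acc [bound]: 1×
uses in reading order: ctr, val, env, acc, env
typing: ✓ — Bool
all disciplines: ordered ✗; linear ✗; affine ✗; relevant ✓; unrestricted ✓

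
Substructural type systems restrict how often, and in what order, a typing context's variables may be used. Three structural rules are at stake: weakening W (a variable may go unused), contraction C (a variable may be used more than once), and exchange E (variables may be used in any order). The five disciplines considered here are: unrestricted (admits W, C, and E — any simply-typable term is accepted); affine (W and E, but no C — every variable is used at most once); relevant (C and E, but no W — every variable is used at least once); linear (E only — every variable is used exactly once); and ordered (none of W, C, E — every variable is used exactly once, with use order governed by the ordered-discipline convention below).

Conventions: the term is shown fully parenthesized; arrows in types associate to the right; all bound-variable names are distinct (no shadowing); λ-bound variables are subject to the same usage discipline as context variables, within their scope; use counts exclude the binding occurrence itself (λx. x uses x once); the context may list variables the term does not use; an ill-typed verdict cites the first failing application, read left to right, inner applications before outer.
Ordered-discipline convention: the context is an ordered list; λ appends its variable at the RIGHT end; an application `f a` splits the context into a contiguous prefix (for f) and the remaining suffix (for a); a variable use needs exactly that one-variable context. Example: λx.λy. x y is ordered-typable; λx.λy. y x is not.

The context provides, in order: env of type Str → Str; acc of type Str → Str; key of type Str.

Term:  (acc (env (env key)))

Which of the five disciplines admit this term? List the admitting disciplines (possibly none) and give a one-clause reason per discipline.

accepted by: relevant, unrestricted
use counts: env: 2, acc: 1, key: 1
order of uses: acc, env, env, key
typing: well-typed at Str
ordered: ✗ — env ×2 used more than once (contraction)
linear: ✗ — env ×2 used more than once (contraction)
affine: ✗ — env ×2 used more than once (contraction)
relevant: ✓ — none of env, acc, key goes unused
unrestricted: ✓ — type-checks (Str) and nothing is barred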